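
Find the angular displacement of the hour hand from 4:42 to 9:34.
The hour hand moves 0.5 degrees per minute.
Time elapsed: 9:34 - 4:42 = 292 minutes
Angular displacement: 292 x 0.5 = 146 degrees

Final answer: 146 degrees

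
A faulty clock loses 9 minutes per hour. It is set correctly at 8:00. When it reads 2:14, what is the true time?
For every 60 true minutes, the faulty clock advances 51 minutes, so 1 faulty-clock minute corresponds to 60/51 true minutes.
From 8:00 to 2:14 on the faulty dial is 374 minutes.
True elapsed: 374 x 60/51 = 440 minutes = 7 hours and 20 minutes.
True time: 8:00 + 7 hours and 20 minutes = 3:20.

Final answer: 3:20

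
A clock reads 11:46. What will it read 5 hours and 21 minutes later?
Starting time: 11:46
Adding 21 minutes to 46 minutes: 46 + 21 = 67 minutes = 1 hour and 7 minutes
Adding 5 hours: 11 + 5 + 1 (carry) = 17 - 12 = 5
Final time: 5:07

Final answer: 5:07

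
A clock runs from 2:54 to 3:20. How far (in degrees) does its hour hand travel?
The hour hand moves 0.5 degrees per minute.
Time elapsed: 3:20 - 2:54 = 26 minutes
Angular displacement: 26 x 0.5 = 13 degrees

Final answer: 13 degrees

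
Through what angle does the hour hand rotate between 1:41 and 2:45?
The hour hand moves 0.5 degrees per minute.
Time elapsed: 2:45 - 1:41 = 64 minutes
Angular displacement: 64 x 0.5 = 32 degrees

Final answer: 32 degrees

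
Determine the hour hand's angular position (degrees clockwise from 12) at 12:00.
The hour hand moves 30 degrees per hour and 0.5 degrees per minute.
At 12:00: (0) x 30 + 0 x 0.5 = 0 + 0 = 0 degrees

Final answer: 0 degrees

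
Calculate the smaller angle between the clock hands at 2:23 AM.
Hour hand position: 2 x 30 + 23 x 0.5 = 71.5 degrees
Minute hand position: 23 x 6 = 138 degrees
Difference: |71.5 - 138| = 66.5 degrees
The angle between the hands is 66.5 degrees

Final answer: 66.5 degrees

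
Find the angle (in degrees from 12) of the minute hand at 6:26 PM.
The minute hand moves 6 degrees per minute.
At 6:26: 26 x 6 = 156 degrees

Final answer: 156 degrees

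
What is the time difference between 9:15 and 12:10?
From 9:15 to 12:10:
(12 x 60 + 10) - (9 x 60 + 15) = 730 - 555 = 175 minutes
= 2 hours and 55 minutes

Final answer: 2 hours and 55 minutes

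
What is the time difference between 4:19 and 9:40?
From 4:19 to 9:40:
(9 x 60 + 40) - (4 x 60 + 19) = 580 - 259 = 321 minutes
= 5 hours and 21 minutes

Final answer: 5 hours and 21 minutes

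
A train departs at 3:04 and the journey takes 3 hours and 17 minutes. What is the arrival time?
Starting time: 3:04
Adding 17 minutes to 4 minutes: 4 + 17 = 21 minutes
Adding 3 hours: 3 + 3 = 6
Final time: 6:21

Final answer: 6:21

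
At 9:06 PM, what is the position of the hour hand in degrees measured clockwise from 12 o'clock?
The hour hand moves 30 degrees per hour and 0.5 degrees per minute.
At 9:06: (9) x 30 + 6 x 0.5 = 270 + 3 = 273 degrees

Final answer: 273 degrees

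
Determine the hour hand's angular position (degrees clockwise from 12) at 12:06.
The hour hand moves 30 degrees per hour and 0.5 degrees per minute.
At 12:06: (0) x 30 + 6 x 0.5 = 0 + 3 = 3 degrees

Final answer: 3 degrees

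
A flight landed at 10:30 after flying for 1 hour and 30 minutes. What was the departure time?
Starting time: 10:30 = 630 total minutes past 12:00
Subtracting: 1 hour and 30 minutes = 90 minutes
630 - 90 = 540 minutes
= 9 hours past 12:00 = 9:00

Final answer: 9:00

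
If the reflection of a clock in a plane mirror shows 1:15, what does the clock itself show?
Reflection across the vertical (12-6) axis maps a hand at angle A degrees to (360 - A) degrees, which sends a reading of T minutes past 12:00 to (720 - T) minutes past 12:00.
Mirror reads 1:15 = 75 minutes past 12:00.
Actual time: (720 - 75) mod 720 = 645 minutes = 10:45.

Final answer: 10:45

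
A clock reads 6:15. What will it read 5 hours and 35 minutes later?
Starting time: 6:15
Adding 35 minutes to 15 minutes: 15 + 35 = 50 minutes
Adding 5 hours: 6 + 5 = 11
Final time: 11:50

Final answer: 11:50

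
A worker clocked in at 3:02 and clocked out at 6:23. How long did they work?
From 3:02 to 6:23:
(6 x 60 + 23) - (3 x 60 + 2) = 383 - 182 = 201 minutes
= 3 hours and 21 minutes

Final answer: 3 hours and 21 minutes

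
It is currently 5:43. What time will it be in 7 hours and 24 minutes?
Starting time: 5:43
Adding 24 minutes to 43 minutes: 43 + 24 = 67 minutes = 1 hour and 7 minutes
Adding 7 hours: 5 + 7 + 1 (carry) = 13 - 12 = 1
Final time: 1:07

Final answer: 1:07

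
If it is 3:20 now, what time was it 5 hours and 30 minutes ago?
Starting time: 3:20 = 200 total minutes past 12:00
Subtracting: 5 hours and 30 minutes = 330 minutes
200 - 330 = -130 (negative, add 12 hours = 720) = 590 minutes
= 9 hours and 50 minutes past 12:00 = 9:50

Final answer: 9:50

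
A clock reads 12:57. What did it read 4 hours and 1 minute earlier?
Starting time: 12:57 = 57 total minutes past 12:00
Subtracting: 4 hours and 1 minute = 241 minutes
57 - 241 = -184 (negative, add 12 hours = 720) = 536 minutes
= 8 hours and 56 minutes past 12:00 = 8:56

Final answer: 8:56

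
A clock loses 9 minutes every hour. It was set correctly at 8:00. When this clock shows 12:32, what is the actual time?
For every 60 true minutes, the faulty clock advances 51 minutes, so 1 faulty-clock minute corresponds to 60/51 true minutes.
From 8:00 to 12:32 on the faulty dial is 272 minutes.
True elapsed: 272 x 60/51 = 320 minutes = 5 hours and 20 minutes.
True time: 8:00 + 5 hours and 20 minutes = 1:20.

Final answer: 1:20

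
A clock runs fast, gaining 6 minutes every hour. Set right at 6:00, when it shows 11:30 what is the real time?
For every 60 true minutes, the faulty clock advances 66 minutes, so 1 faulty-clock minute corresponds to 60/66 true minutes.
From 6:00 to 11:30 on the faulty dial is 330 minutes.
True elapsed: 330 x 60/66 = 300 minutes = 5 hours.
True time: 6:00 + 5 hours = 11:00.

Final answer: 11:00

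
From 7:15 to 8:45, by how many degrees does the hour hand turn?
The hour hand moves 0.5 degrees per minute.
Time elapsed: 8:45 - 7:15 = 90 minutes
Angular displacement: 90 x 0.5 = 45 degrees

Final answer: 45 degrees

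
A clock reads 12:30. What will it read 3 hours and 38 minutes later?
Starting time: 12:30
Adding 38 minutes to 30 minutes: 30 + 38 = 68 minutes = 1 hour and 8 minutes
Adding 3 hours: 12 + 3 + 1 (carry) = 16 - 12 = 4
Final time: 4:08

Final answer: 4:08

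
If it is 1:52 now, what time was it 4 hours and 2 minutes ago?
Starting time: 1:52 = 112 total minutes past 12:00
Subtracting: 4 hours and 2 minutes = 242 minutes
112 - 242 = -130 (negative, add 12 hours = 720) = 590 minutes
= 9 hours and 50 minutes past 12:00 = 9:50

Final answer: 9:50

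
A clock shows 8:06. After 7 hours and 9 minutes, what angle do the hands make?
First find the time 7 hours and 9 minutes after 8:06.
Total minutes: 8 x 60 + 6 + 7 x 60 + 9 = 915.
915 mod 720 = 195 minutes = 3:15.
Now compute the angle at 3:15:
Hour hand: 3 x 30 + 15 x 0.5 = 97.5 degrees
Minute hand: 15 x 6 = 90 degrees
Difference: |97.5 - 90| = 7.5 degrees
The angle is 7.5 degrees

Final answer: 7.5 degrees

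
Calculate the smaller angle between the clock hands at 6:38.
Hour hand position: 6 x 30 + 38 x 0.5 = 199 degrees
Minute hand position: 38 x 6 = 228 degrees
Difference: |199 - 228| = 29 degrees
The angle between the hands is 29 degrees

Final answer: 29 degrees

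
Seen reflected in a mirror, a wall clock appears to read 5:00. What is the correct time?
Reflection across the vertical (12-6) axis maps a hand at angle A degrees to (360 - A) degrees, which sends a reading of T minutes past 12:00 to (720 - T) minutes past 12:00.
Mirror reads 5:00 = 300 minutes past 12:00.
Actual time: (720 - 300) mod 720 = 420 minutes = 7:00.

Final answer: 7:00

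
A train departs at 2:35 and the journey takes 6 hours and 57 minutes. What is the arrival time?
Starting time: 2:35
Adding 57 minutes to 35 minutes: 35 + 57 = 92 minutes = 1 hour and 32 minutes
Adding 6 hours: 2 + 6 + 1 (carry) = 9
Final time: 9:32

Final answer: 9:32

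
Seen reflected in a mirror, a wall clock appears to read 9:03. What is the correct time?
Reflection across the vertical (12-6) axis maps a hand at angle A degrees to (360 - A) degrees, which sends a reading of T minutes past 12:00 to (720 - T) minutes past 12:00.
Mirror reads 9:03 = 543 minutes past 12:00.
Actual time: (720 - 543) mod 720 = 177 minutes = 2:57.

Final answer: 2:57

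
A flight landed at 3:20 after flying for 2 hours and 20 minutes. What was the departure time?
Starting time: 3:20 = 200 total minutes past 12:00
Subtracting: 2 hours and 20 minutes = 140 minutes
200 - 140 = 60 minutes
= 1 hour past 12:00 = 1:00

Final answer: 1:00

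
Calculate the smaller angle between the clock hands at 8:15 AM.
Hour hand position: 8 x 30 + 15 x 0.5 = 247.5 degrees
Minute hand position: 15 x 6 = 90 degrees
Difference: |247.5 - 90| = 157.5 degrees
The angle between the hands is 157.5 degrees

Final answer: 157.5 degrees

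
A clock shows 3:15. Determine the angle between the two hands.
Hour hand position: 3 x 30 + 15 x 0.5 = 97.5 degrees
Minute hand position: 15 x 6 = 90 degrees
Difference: |97.5 - 90| = 7.5 degrees
The angle between the hands is 7.5 degrees

Final answer: 7.5 degrees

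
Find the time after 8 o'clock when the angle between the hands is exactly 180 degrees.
For hands to be 180 degrees apart: |30H - 5.5t| = 180
With H = 8: t = (30 x 8 + 180)/5.5 = 76.36 or t = (30 x 8 - 180)/5.5 = 10.91
First valid solution (0 < t < 60): t = 10.91 minutes
The hands are opposite at 10.91 minutes past 8:00.

Final answer: 10.91 minutes past 8:00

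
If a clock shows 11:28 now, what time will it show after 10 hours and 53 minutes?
Starting time: 11:28
Adding 53 minutes to 28 minutes: 28 + 53 = 81 minutes = 1 hour and 21 minutes
Adding 10 hours: 11 + 10 + 1 (carry) = 22 - 12 = 10
Final time: 10:21

Final answer: 10:21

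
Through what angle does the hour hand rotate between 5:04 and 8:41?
The hour hand moves 0.5 degrees per minute.
Time elapsed: 8:41 - 5:04 = 217 minutes
Angular displacement: 217 x 0.5 = 108.5 degrees

Final answer: 108.5 degrees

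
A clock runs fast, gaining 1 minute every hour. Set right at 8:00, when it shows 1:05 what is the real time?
For every 60 true minutes, the faulty clock advances 61 minutes, so 1 faulty-clock minute corresponds to 60/61 true minutes.
From 8:00 to 1:05 on the faulty dial is 305 minutes.
True elapsed: 305 x 60/61 = 300 minutes = 5 hours.
True time: 8:00 + 5 hours = 1:00.

Final answer: 1:00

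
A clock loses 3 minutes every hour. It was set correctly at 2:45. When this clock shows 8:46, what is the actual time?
For every 60 true minutes, the faulty clock advances 57 minutes, so 1 faulty-clock minute corresponds to 60/57 true minutes.
From 2:45 to 8:46 on the faulty dial is 361 minutes.
True elapsed: 361 x 60/57 = 380 minutes = 6 hours and 20 minutes.
True time: 2:45 + 6 hours and 20 minutes = 9:05.

Final answer: 9:05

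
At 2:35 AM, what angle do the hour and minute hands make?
Hour hand position: 2 x 30 + 35 x 0.5 = 77.5 degrees
Minute hand position: 35 x 6 = 210 degrees
Difference: |77.5 - 210| = 132.5 degrees
The angle between the hands is 132.5 degrees

Final answer: 132.5 degrees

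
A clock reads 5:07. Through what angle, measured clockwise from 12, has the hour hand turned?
The hour hand moves 30 degrees per hour and 0.5 degrees per minute.
At 5:07: (5) x 30 + 7 x 0.5 = 150 + 3.5 = 153.5 degrees

Final answer: 153.5 degrees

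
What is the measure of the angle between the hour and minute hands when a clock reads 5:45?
Hour hand position: 5 x 30 + 45 x 0.5 = 172.5 degrees
Minute hand position: 45 x 6 = 270 degrees
Difference: |172.5 - 270| = 97.5 degrees
The angle between the hands is 97.5 degrees

Final answer: 97.5 degrees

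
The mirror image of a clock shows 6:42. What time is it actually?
Reflection across the vertical (12-6) axis maps a hand at angle A degrees to (360 - A) degrees, which sends a reading of T minutes past 12:00 to (720 - T) minutes past 12:00.
Mirror reads 6:42 = 402 minutes past 12:00.
Actual time: (720 - 402) mod 720 = 318 minutes = 5:18.

Final answer: 5:18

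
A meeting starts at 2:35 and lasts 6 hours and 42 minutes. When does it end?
Starting time: 2:35
Adding 42 minutes to 35 minutes: 35 + 42 = 77 minutes = 1 hour and 17 minutes
Adding 6 hours: 2 + 6 + 1 (carry) = 9
Final time: 9:17

Final answer: 9:17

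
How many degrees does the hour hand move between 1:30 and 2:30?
The hour hand moves 0.5 degrees per minute.
Time elapsed: 2:30 - 1:30 = 60 minutes
Angular displacement: 60 x 0.5 = 30 degrees

Final answer: 30 degrees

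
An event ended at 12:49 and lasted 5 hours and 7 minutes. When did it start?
Starting time: 12:49 = 49 total minutes past 12:00
Subtracting: 5 hours and 7 minutes = 307 minutes
49 - 307 = -258 (negative, add 12 hours = 720) = 462 minutes
= 7 hours and 42 minutes past 12:00 = 7:42

Final answer: 7:42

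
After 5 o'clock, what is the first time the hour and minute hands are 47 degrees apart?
At t minutes past 5:00, the hour hand is at 30 x 5 + 0.5t degrees and the minute hand is at 6t degrees.
The smaller angle between them is 47 degrees when |30H - 5.5t| = 47 or |30H - 5.5t| = 313.
With H = 5, solve 30 x 5 - 5.5t = +/- target for each target:
  t = (30 x 5 - 47) / 5.5 = 18.73
  t = (30 x 5 + 47) / 5.5 = 35.82
  t = (30 x 5 - 313) / 5.5 = -29.64 (outside (0, 60))
  t = (30 x 5 + 313) / 5.5 = 84.18 (outside (0, 60))
Valid solutions in (0, 60): {18.73, 35.82} minutes.
The first occurrence is t = 18.73 minutes.
The hands form a 47-degree angle at 18.73 minutes past 5:00.

Final answer: 18.73 minutes past 5:00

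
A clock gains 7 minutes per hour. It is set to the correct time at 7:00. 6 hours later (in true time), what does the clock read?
For every 60 true minutes, the faulty clock advances 60 + 7 = 67 minutes.
True elapsed: 6 hours = 360 minutes.
Faulty clock advances: 360 x 67/60 = 402 minutes (drift: 42 minutes ahead).
Shown time: 7:00 + 402 minutes = 1:42.

Final answer: 1:42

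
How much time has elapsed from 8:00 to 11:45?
From 8:00 to 11:45:
(11 x 60 + 45) - (8 x 60 + 0) = 705 - 480 = 225 minutes
= 3 hours and 45 minutes

Final answer: 3 hours and 45 minutes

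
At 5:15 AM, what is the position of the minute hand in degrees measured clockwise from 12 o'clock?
The minute hand moves 6 degrees per minute.
At 5:15: 15 x 6 = 90 degrees

Final answer: 90 degrees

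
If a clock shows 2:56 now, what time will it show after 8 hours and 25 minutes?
Starting time: 2:56
Adding 25 minutes to 56 minutes: 56 + 25 = 81 minutes = 1 hour and 21 minutes
Adding 8 hours: 2 + 8 + 1 (carry) = 11
Final time: 11:21

Final answer: 11:21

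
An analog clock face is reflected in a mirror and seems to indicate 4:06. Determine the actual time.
Reflection across the vertical (12-6) axis maps a hand at angle A degrees to (360 - A) degrees, which sends a reading of T minutes past 12:00 to (720 - T) minutes past 12:00.
Mirror reads 4:06 = 246 minutes past 12:00.
Actual time: (720 - 246) mod 720 = 474 minutes = 7:54.

Final answer: 7:54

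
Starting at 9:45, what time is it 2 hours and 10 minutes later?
Starting time: 9:45
Adding 10 minutes to 45 minutes: 45 + 10 = 55 minutes
Adding 2 hours: 9 + 2 = 11
Final time: 11:55

Final answer: 11:55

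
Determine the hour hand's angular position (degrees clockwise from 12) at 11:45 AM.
The hour hand moves 30 degrees per hour and 0.5 degrees per minute.
At 11:45: (11) x 30 + 45 x 0.5 = 330 + 22.5 = 352.5 degrees

Final answer: 352.5 degrees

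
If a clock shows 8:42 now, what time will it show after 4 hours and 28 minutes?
Starting time: 8:42
Adding 28 minutes to 42 minutes: 42 + 28 = 70 minutes = 1 hour and 10 minutes
Adding 4 hours: 8 + 4 + 1 (carry) = 13 - 12 = 1
Final time: 1:10

Final answer: 1:10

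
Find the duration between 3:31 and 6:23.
From 3:31 to 6:23:
(6 x 60 + 23) - (3 x 60 + 31) = 383 - 211 = 172 minutes
= 2 hours and 52 minutes

Final answer: 2 hours and 52 minutes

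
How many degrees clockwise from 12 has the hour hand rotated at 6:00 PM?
The hour hand moves 30 degrees per hour and 0.5 degrees per minute.
At 6:00: (6) x 30 + 0 x 0.5 = 180 + 0 = 180 degrees

Final answer: 180 degrees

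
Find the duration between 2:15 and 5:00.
From 2:15 to 5:00:
(5 x 60 + 0) - (2 x 60 + 15) = 300 - 135 = 165 minutes
= 2 hours and 45 minutes

Final answer: 2 hours and 45 minutes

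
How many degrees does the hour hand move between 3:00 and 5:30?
The hour hand moves 0.5 degrees per minute.
Time elapsed: 5:30 - 3:00 = 150 minutes
Angular displacement: 150 x 0.5 = 75 degrees

Final answer: 75 degrees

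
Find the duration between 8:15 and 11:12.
From 8:15 to 11:12:
(11 x 60 + 12) - (8 x 60 + 15) = 672 - 495 = 177 minutes
= 2 hours and 57 minutes

Final answer: 2 hours and 57 minutes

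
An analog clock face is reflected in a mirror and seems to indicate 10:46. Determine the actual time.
Reflection across the vertical (12-6) axis maps a hand at angle A degrees to (360 - A) degrees, which sends a reading of T minutes past 12:00 to (720 - T) minutes past 12:00.
Mirror reads 10:46 = 646 minutes past 12:00.
Actual time: (720 - 646) mod 720 = 74 minutes = 1:14.

Final answer: 1:14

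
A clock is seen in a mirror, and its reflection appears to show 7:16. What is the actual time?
Reflection across the vertical (12-6) axis maps a hand at angle A degrees to (360 - A) degrees, which sends a reading of T minutes past 12:00 to (720 - T) minutes past 12:00.
Mirror reads 7:16 = 436 minutes past 12:00.
Actual time: (720 - 436) mod 720 = 284 minutes = 4:44.

Final answer: 4:44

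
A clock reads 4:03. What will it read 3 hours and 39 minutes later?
Starting time: 4:03
Adding 39 minutes to 3 minutes: 3 + 39 = 42 minutes
Adding 3 hours: 4 + 3 = 7
Final time: 7:42

Final answer: 7:42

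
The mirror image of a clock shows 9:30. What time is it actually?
Reflection across the vertical (12-6) axis maps a hand at angle A degrees to (360 - A) degrees, which sends a reading of T minutes past 12:00 to (720 - T) minutes past 12:00.
Mirror reads 9:30 = 570 minutes past 12:00.
Actual time: (720 - 570) mod 720 = 150 minutes = 2:30.

Final answer: 2:30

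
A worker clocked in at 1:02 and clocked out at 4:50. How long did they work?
From 1:02 to 4:50:
(4 x 60 + 50) - (1 x 60 + 2) = 290 - 62 = 228 minutes
= 3 hours and 48 minutes

Final answer: 3 hours and 48 minutes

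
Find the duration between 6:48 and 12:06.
From 6:48 to 12:06:
(12 x 60 + 6) - (6 x 60 + 48) = 726 - 408 = 318 minutes
= 5 hours and 18 minutes

Final answer: 5 hours and 18 minutes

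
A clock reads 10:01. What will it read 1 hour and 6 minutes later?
Starting time: 10:01
Adding 6 minutes to 1 minute: 1 + 6 = 7 minutes
Adding 1 hour: 10 + 1 = 11
Final time: 11:07

Final answer: 11:07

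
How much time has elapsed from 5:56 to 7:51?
From 5:56 to 7:51:
(7 x 60 + 51) - (5 x 60 + 56) = 471 - 356 = 115 minutes
= 1 hour and 55 minutes

Final answer: 1 hour and 55 minutes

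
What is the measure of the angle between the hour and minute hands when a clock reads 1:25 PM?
Hour hand position: 1 x 30 + 25 x 0.5 = 42.5 degrees
Minute hand position: 25 x 6 = 150 degrees
Difference: |42.5 - 150| = 107.5 degrees
The angle between the hands is 107.5 degrees

Final answer: 107.5 degrees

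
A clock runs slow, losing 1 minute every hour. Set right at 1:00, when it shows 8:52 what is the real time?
For every 60 true minutes, the faulty clock advances 59 minutes, so 1 faulty-clock minute corresponds to 60/59 true minutes.
From 1:00 to 8:52 on the faulty dial is 472 minutes.
True elapsed: 472 x 60/59 = 480 minutes = 8 hours.
True time: 1:00 + 8 hours = 9:00.

Final answer: 9:00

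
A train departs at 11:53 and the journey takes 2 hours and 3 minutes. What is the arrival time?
Starting time: 11:53
Adding 3 minutes to 53 minutes: 53 + 3 = 56 minutes
Adding 2 hours: 11 + 2 = 13 - 12 = 1
Final time: 1:56

Final answer: 1:56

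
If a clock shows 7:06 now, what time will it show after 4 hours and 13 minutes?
Starting time: 7:06
Adding 13 minutes to 6 minutes: 6 + 13 = 19 minutes
Adding 4 hours: 7 + 4 = 11
Final time: 11:19

Final answer: 11:19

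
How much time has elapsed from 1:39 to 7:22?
From 1:39 to 7:22:
(7 x 60 + 22) - (1 x 60 + 39) = 442 - 99 = 343 minutes
= 5 hours and 43 minutes

Final answer: 5 hours and 43 minutes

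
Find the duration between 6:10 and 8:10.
From 6:10 to 8:10:
(8 x 60 + 10) - (6 x 60 + 10) = 490 - 370 = 120 minutes
= 2 hours

Final answer: 2 hours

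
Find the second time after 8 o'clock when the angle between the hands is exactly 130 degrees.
At t minutes past 8:00, the hour hand is at 30 x 8 + 0.5t degrees and the minute hand is at 6t degrees.
The smaller angle between them is 130 degrees when |30H - 5.5t| = 130 or |30H - 5.5t| = 230.
With H = 8, solve 30 x 8 - 5.5t = +/- target for each target:
  t = (30 x 8 - 130) / 5.5 = 20
  t = (30 x 8 + 130) / 5.5 = 67.27 (outside (0, 60))
  t = (30 x 8 - 230) / 5.5 = 1.82
  t = (30 x 8 + 230) / 5.5 = 85.45 (outside (0, 60))
Valid solutions in (0, 60): {1.82, 20} minutes.
The second occurrence is t = 20 minutes.
The hands form a 130-degree angle at 20 minutes past 8:00.

Final answer: 20 minutes past 8:00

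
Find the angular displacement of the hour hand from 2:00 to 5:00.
The hour hand moves 0.5 degrees per minute.
Time elapsed: 5:00 - 2:00 = 180 minutes
Angular displacement: 180 x 0.5 = 90 degrees

Final answer: 90 degrees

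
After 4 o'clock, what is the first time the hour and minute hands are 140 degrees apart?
At t minutes past 4:00, the hour hand is at 30 x 4 + 0.5t degrees and the minute hand is at 6t degrees.
The smaller angle between them is 140 degrees when |30H - 5.5t| = 140 or |30H - 5.5t| = 220.
With H = 4, solve 30 x 4 - 5.5t = +/- target for each target:
  t = (30 x 4 - 140) / 5.5 = -3.64 (outside (0, 60))
  t = (30 x 4 + 140) / 5.5 = 47.27
  t = (30 x 4 - 220) / 5.5 = -18.18 (outside (0, 60))
  t = (30 x 4 + 220) / 5.5 = 61.82 (outside (0, 60))
Valid solutions in (0, 60): {47.27} minutes.
The first occurrence is t = 47.27 minutes.
The hands form a 140-degree angle at 47.27 minutes past 4:00.

Final answer: 47.27 minutes past 4:00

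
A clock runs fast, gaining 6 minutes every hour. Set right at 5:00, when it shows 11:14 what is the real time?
For every 60 true minutes, the faulty clock advances 66 minutes, so 1 faulty-clock minute corresponds to 60/66 true minutes.
From 5:00 to 11:14 on the faulty dial is 374 minutes.
True elapsed: 374 x 60/66 = 340 minutes = 5 hours and 40 minutes.
True time: 5:00 + 5 hours and 40 minutes = 10:40.

Final answer: 10:40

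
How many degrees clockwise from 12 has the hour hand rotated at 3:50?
The hour hand moves 30 degrees per hour and 0.5 degrees per minute.
At 3:50: (3) x 30 + 50 x 0.5 = 90 + 25 = 115 degrees

Final answer: 115 degrees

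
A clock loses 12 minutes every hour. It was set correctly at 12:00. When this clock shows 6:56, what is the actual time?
For every 60 true minutes, the faulty clock advances 48 minutes, so 1 faulty-clock minute corresponds to 60/48 true minutes.
From 12:00 to 6:56 on the faulty dial is 416 minutes.
True elapsed: 416 x 60/48 = 520 minutes = 8 hours and 40 minutes.
True time: 12:00 + 8 hours and 40 minutes = 8:40.

Final answer: 8:40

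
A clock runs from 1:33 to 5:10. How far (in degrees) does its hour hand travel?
The hour hand moves 0.5 degrees per minute.
Time elapsed: 5:10 - 1:33 = 217 minutes
Angular displacement: 217 x 0.5 = 108.5 degrees

Final answer: 108.5 degrees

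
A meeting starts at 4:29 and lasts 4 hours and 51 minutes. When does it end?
Starting time: 4:29
Adding 51 minutes to 29 minutes: 29 + 51 = 80 minutes = 1 hour and 20 minutes
Adding 4 hours: 4 + 4 + 1 (carry) = 9
Final time: 9:20

Final answer: 9:20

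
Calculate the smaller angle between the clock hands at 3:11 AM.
Hour hand position: 3 x 30 + 11 x 0.5 = 95.5 degrees
Minute hand position: 11 x 6 = 66 degrees
Difference: |95.5 - 66| = 29.5 degrees
The angle between the hands is 29.5 degrees

Final answer: 29.5 degrees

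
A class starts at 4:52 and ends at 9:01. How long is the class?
From 4:52 to 9:01:
(9 x 60 + 1) - (4 x 60 + 52) = 541 - 292 = 249 minutes
= 4 hours and 9 minutes

Final answer: 4 hours and 9 minutes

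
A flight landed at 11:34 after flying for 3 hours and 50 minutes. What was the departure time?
Starting time: 11:34 = 694 total minutes past 12:00
Subtracting: 3 hours and 50 minutes = 230 minutes
694 - 230 = 464 minutes
= 7 hours and 44 minutes past 12:00 = 7:44

Final answer: 7:44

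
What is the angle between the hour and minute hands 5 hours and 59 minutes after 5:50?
First find the time 5 hours and 59 minutes after 5:50.
Total minutes: 5 x 60 + 50 + 5 x 60 + 59 = 709.
709 mod 720 = 709 minutes = 11:49.
Now compute the angle at 11:49:
Hour hand: 11 x 30 + 49 x 0.5 = 354.5 degrees
Minute hand: 49 x 6 = 294 degrees
Difference: |354.5 - 294| = 60.5 degrees
The angle is 60.5 degrees

Final answer: 60.5 degrees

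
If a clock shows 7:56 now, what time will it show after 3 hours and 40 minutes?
Starting time: 7:56
Adding 40 minutes to 56 minutes: 56 + 40 = 96 minutes = 1 hour and 36 minutes
Adding 3 hours: 7 + 3 + 1 (carry) = 11
Final time: 11:36

Final answer: 11:36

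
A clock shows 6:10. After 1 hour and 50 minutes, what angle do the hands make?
First find the time 1 hour and 50 minutes after 6:10.
Total minutes: 6 x 60 + 10 + 1 x 60 + 50 = 480.
480 mod 720 = 480 minutes = 8:00.
Now compute the angle at 8:00:
Hour hand: 8 x 30 + 0 x 0.5 = 240 degrees
Minute hand: 0 x 6 = 0 degrees
Difference: |240 - 0| = 240 degrees
Smaller angle: 360 - 240 = 120 degrees

Final answer: 120 degrees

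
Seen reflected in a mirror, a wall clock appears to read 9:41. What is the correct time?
Reflection across the vertical (12-6) axis maps a hand at angle A degrees to (360 - A) degrees, which sends a reading of T minutes past 12:00 to (720 - T) minutes past 12:00.
Mirror reads 9:41 = 581 minutes past 12:00.
Actual time: (720 - 581) mod 720 = 139 minutes = 2:19.

Final answer: 2:19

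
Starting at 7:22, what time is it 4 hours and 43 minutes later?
Starting time: 7:22
Adding 43 minutes to 22 minutes: 22 + 43 = 65 minutes = 1 hour and 5 minutes
Adding 4 hours: 7 + 4 + 1 (carry) = 12
Final time: 12:05

Final answer: 12:05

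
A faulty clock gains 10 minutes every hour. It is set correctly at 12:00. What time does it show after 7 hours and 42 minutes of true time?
For every 60 true minutes, the faulty clock advances 60 + 10 = 70 minutes.
True elapsed: 7 hours and 42 minutes = 462 minutes.
Faulty clock advances: 462 x 70/60 = 539 minutes (drift: 77 minutes ahead).
Shown time: 12:00 + 539 minutes = 8:59.

Final answer: 8:59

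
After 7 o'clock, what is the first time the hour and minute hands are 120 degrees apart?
At t minutes past 7:00, the hour hand is at 30 x 7 + 0.5t degrees and the minute hand is at 6t degrees.
The smaller angle between them is 120 degrees when |30H - 5.5t| = 120 or |30H - 5.5t| = 240.
With H = 7, solve 30 x 7 - 5.5t = +/- target for each target:
  t = (30 x 7 - 120) / 5.5 = 16.36
  t = (30 x 7 + 120) / 5.5 = 60 (outside (0, 60))
  t = (30 x 7 - 240) / 5.5 = -5.45 (outside (0, 60))
  t = (30 x 7 + 240) / 5.5 = 81.82 (outside (0, 60))
Valid solutions in (0, 60): {16.36} minutes.
The first occurrence is t = 16.36 minutes.
The hands form a 120-degree angle at 16.36 minutes past 7:00.

Final answer: 16.36 minutes past 7:00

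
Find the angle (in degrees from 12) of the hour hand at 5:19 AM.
The hour hand moves 30 degrees per hour and 0.5 degrees per minute.
At 5:19: (5) x 30 + 19 x 0.5 = 150 + 9.5 = 159.5 degrees

Final answer: 159.5 degrees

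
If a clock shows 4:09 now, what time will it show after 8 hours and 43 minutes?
Starting time: 4:09
Adding 43 minutes to 9 minutes: 9 + 43 = 52 minutes
Adding 8 hours: 4 + 8 = 12
Final time: 12:52

Final answer: 12:52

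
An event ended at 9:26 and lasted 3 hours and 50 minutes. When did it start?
Starting time: 9:26 = 566 total minutes past 12:00
Subtracting: 3 hours and 50 minutes = 230 minutes
566 - 230 = 336 minutes
= 5 hours and 36 minutes past 12:00 = 5:36

Final answer: 5:36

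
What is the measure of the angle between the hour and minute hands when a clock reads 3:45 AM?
Hour hand position: 3 x 30 + 45 x 0.5 = 112.5 degrees
Minute hand position: 45 x 6 = 270 degrees
Difference: |112.5 - 270| = 157.5 degrees
The angle between the hands is 157.5 degrees

Final answer: 157.5 degrees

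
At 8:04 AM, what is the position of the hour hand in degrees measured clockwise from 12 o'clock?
The hour hand moves 30 degrees per hour and 0.5 degrees per minute.
At 8:04: (8) x 30 + 4 x 0.5 = 240 + 2 = 242 degrees

Final answer: 242 degrees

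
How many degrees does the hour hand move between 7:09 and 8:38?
The hour hand moves 0.5 degrees per minute.
Time elapsed: 8:38 - 7:09 = 89 minutes
Angular displacement: 89 x 0.5 = 44.5 degrees

Final answer: 44.5 degrees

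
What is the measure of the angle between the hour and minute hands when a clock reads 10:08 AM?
Hour hand position: 10 x 30 + 8 x 0.5 = 304 degrees
Minute hand position: 8 x 6 = 48 degrees
Difference: |304 - 48| = 256 degrees
Since 256 > 180, the smaller angle is 360 - 256 = 104 degrees

Final answer: 104 degrees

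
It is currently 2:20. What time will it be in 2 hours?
Starting time: 2:20
Adding 0 minutes to 20 minutes: 20 + 0 = 20 minutes
Adding 2 hours: 2 + 2 = 4
Final time: 4:20

Final answer: 4:20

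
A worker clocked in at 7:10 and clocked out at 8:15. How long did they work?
From 7:10 to 8:15:
(8 x 60 + 15) - (7 x 60 + 10) = 495 - 430 = 65 minutes
= 1 hour and 5 minutes

Final answer: 1 hour and 5 minutes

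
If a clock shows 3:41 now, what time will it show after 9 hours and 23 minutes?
Starting time: 3:41
Adding 23 minutes to 41 minutes: 41 + 23 = 64 minutes = 1 hour and 4 minutes
Adding 9 hours: 3 + 9 + 1 (carry) = 13 - 12 = 1
Final time: 1:04

Final answer: 1:04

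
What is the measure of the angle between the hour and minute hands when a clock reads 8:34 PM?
Hour hand position: 8 x 30 + 34 x 0.5 = 257 degrees
Minute hand position: 34 x 6 = 204 degrees
Difference: |257 - 204| = 53 degrees
The angle between the hands is 53 degrees

Final answer: 53 degrees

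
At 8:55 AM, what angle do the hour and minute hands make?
Hour hand position: 8 x 30 + 55 x 0.5 = 267.5 degrees
Minute hand position: 55 x 6 = 330 degrees
Difference: |267.5 - 330| = 62.5 degrees
The angle between the hands is 62.5 degrees

Final answer: 62.5 degrees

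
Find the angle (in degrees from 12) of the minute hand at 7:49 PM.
The minute hand moves 6 degrees per minute.
At 7:49: 49 x 6 = 294 degrees

Final answer: 294 degrees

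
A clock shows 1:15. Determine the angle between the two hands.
Hour hand position: 1 x 30 + 15 x 0.5 = 37.5 degrees
Minute hand position: 15 x 6 = 90 degrees
Difference: |37.5 - 90| = 52.5 degrees
The angle between the hands is 52.5 degrees

Final answer: 52.5 degrees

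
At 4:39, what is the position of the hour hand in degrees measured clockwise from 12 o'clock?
The hour hand moves 30 degrees per hour and 0.5 degrees per minute.
At 4:39: (4) x 30 + 39 x 0.5 = 120 + 19.5 = 139.5 degrees

Final answer: 139.5 degrees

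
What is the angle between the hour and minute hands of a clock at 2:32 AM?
Hour hand position: 2 x 30 + 32 x 0.5 = 76 degrees
Minute hand position: 32 x 6 = 192 degrees
Difference: |76 - 192| = 116 degrees
The angle between the hands is 116 degrees

Final answer: 116 degrees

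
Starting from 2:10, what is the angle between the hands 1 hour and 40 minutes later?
First find the time 1 hour and 40 minutes after 2:10.
Total minutes: 2 x 60 + 10 + 1 x 60 + 40 = 230.
230 mod 720 = 230 minutes = 3:50.
Now compute the angle at 3:50:
Hour hand: 3 x 30 + 50 x 0.5 = 115 degrees
Minute hand: 50 x 6 = 300 degrees
Difference: |115 - 300| = 185 degrees
Smaller angle: 360 - 185 = 175 degrees

Final answer: 175 degrees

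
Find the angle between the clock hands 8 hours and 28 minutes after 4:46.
First find the time 8 hours and 28 minutes after 4:46.
Total minutes: 4 x 60 + 46 + 8 x 60 + 28 = 794.
794 mod 720 = 74 minutes = 1:14.
Now compute the angle at 1:14:
Hour hand: 1 x 30 + 14 x 0.5 = 37 degrees
Minute hand: 14 x 6 = 84 degrees
Difference: |37 - 84| = 47 degrees
The angle is 47 degrees

Final answer: 47 degrees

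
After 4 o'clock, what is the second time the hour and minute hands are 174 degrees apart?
At t minutes past 4:00, the hour hand is at 30 x 4 + 0.5t degrees and the minute hand is at 6t degrees.
The smaller angle between them is 174 degrees when |30H - 5.5t| = 174 or |30H - 5.5t| = 186.
With H = 4, solve 30 x 4 - 5.5t = +/- target for each target:
  t = (30 x 4 - 174) / 5.5 = -9.82 (outside (0, 60))
  t = (30 x 4 + 174) / 5.5 = 53.45
  t = (30 x 4 - 186) / 5.5 = -12 (outside (0, 60))
  t = (30 x 4 + 186) / 5.5 = 55.64
Valid solutions in (0, 60): {53.45, 55.64} minutes.
The second occurrence is t = 55.64 minutes.
The hands form a 174-degree angle at 55.64 minutes past 4:00.

Final answer: 55.64 minutes past 4:00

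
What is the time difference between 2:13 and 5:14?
From 2:13 to 5:14:
(5 x 60 + 14) - (2 x 60 + 13) = 314 - 133 = 181 minutes
= 3 hours and 1 minute

Final answer: 3 hours and 1 minute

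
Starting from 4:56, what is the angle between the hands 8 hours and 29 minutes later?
First find the time 8 hours and 29 minutes after 4:56.
Total minutes: 4 x 60 + 56 + 8 x 60 + 29 = 805.
805 mod 720 = 85 minutes = 1:25.
Now compute the angle at 1:25:
Hour hand: 1 x 30 + 25 x 0.5 = 42.5 degrees
Minute hand: 25 x 6 = 150 degrees
Difference: |42.5 - 150| = 107.5 degrees
The angle is 107.5 degrees

Final answer: 107.5 degrees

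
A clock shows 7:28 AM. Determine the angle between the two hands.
Hour hand position: 7 x 30 + 28 x 0.5 = 224 degrees
Minute hand position: 28 x 6 = 168 degrees
Difference: |224 - 168| = 56 degrees
The angle between the hands is 56 degrees

Final answer: 56 degrees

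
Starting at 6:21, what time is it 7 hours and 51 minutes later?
Starting time: 6:21
Adding 51 minutes to 21 minutes: 21 + 51 = 72 minutes = 1 hour and 12 minutes
Adding 7 hours: 6 + 7 + 1 (carry) = 14 - 12 = 2
Final time: 2:12

Final answer: 2:12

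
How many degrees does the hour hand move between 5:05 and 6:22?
The hour hand moves 0.5 degrees per minute.
Time elapsed: 6:22 - 5:05 = 77 minutes
Angular displacement: 77 x 0.5 = 38.5 degrees

Final answer: 38.5 degrees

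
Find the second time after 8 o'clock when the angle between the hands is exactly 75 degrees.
At t minutes past 8:00, the hour hand is at 30 x 8 + 0.5t degrees and the minute hand is at 6t degrees.
The smaller angle between them is 75 degrees when |30H - 5.5t| = 75 or |30H - 5.5t| = 285.
With H = 8, solve 30 x 8 - 5.5t = +/- target for each target:
  t = (30 x 8 - 75) / 5.5 = 30
  t = (30 x 8 + 75) / 5.5 = 57.27
  t = (30 x 8 - 285) / 5.5 = -8.18 (outside (0, 60))
  t = (30 x 8 + 285) / 5.5 = 95.45 (outside (0, 60))
Valid solutions in (0, 60): {30, 57.27} minutes.
The second occurrence is t = 57.27 minutes.
The hands form a 75-degree angle at 57.27 minutes past 8:00.

Final answer: 57.27 minutes past 8:00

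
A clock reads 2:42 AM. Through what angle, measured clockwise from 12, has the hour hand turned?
The hour hand moves 30 degrees per hour and 0.5 degrees per minute.
At 2:42: (2) x 30 + 42 x 0.5 = 60 + 21 = 81 degrees

Final answer: 81 degrees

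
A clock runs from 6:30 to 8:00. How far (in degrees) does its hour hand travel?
The hour hand moves 0.5 degrees per minute.
Time elapsed: 8:00 - 6:30 = 90 minutes
Angular displacement: 90 x 0.5 = 45 degrees

Final answer: 45 degrees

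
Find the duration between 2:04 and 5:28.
From 2:04 to 5:28:
(5 x 60 + 28) - (2 x 60 + 4) = 328 - 124 = 204 minutes
= 3 hours and 24 minutes

Final answer: 3 hours and 24 minutes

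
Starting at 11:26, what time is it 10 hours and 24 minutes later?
Starting time: 11:26
Adding 24 minutes to 26 minutes: 26 + 24 = 50 minutes
Adding 10 hours: 11 + 10 = 21 - 12 = 9
Final time: 9:50

Final answer: 9:50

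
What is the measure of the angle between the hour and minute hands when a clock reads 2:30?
Hour hand position: 2 x 30 + 30 x 0.5 = 75 degrees
Minute hand position: 30 x 6 = 180 degrees
Difference: |75 - 180| = 105 degrees
The angle between the hands is 105 degrees

Final answer: 105 degrees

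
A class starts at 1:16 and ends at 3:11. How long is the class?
From 1:16 to 3:11:
(3 x 60 + 11) - (1 x 60 + 16) = 191 - 76 = 115 minutes
= 1 hour and 55 minutes

Final answer: 1 hour and 55 minutes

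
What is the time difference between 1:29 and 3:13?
From 1:29 to 3:13:
(3 x 60 + 13) - (1 x 60 + 29) = 193 - 89 = 104 minutes
= 1 hour and 44 minutes

Final answer: 1 hour and 44 minutes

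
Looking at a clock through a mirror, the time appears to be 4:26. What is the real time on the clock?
Reflection across the vertical (12-6) axis maps a hand at angle A degrees to (360 - A) degrees, which sends a reading of T minutes past 12:00 to (720 - T) minutes past 12:00.
Mirror reads 4:26 = 266 minutes past 12:00.
Actual time: (720 - 266) mod 720 = 454 minutes = 7:34.

Final answer: 7:34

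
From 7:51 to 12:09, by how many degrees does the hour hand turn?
The hour hand moves 0.5 degrees per minute.
Time elapsed: 12:09 - 7:51 = 258 minutes
Angular displacement: 258 x 0.5 = 129 degrees

Final answer: 129 degrees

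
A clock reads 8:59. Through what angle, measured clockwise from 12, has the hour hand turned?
The hour hand moves 30 degrees per hour and 0.5 degrees per minute.
At 8:59: (8) x 30 + 59 x 0.5 = 240 + 29.5 = 269.5 degrees

Final answer: 269.5 degrees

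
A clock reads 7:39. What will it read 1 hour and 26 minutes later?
Starting time: 7:39
Adding 26 minutes to 39 minutes: 39 + 26 = 65 minutes = 1 hour and 5 minutes
Adding 1 hour: 7 + 1 + 1 (carry) = 9
Final time: 9:05

Final answer: 9:05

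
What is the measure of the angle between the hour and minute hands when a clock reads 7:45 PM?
Hour hand position: 7 x 30 + 45 x 0.5 = 232.5 degrees
Minute hand position: 45 x 6 = 270 degrees
Difference: |232.5 - 270| = 37.5 degrees
The angle between the hands is 37.5 degrees

Final answer: 37.5 degrees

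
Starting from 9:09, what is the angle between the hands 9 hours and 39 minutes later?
First find the time 9 hours and 39 minutes after 9:09.
Total minutes: 9 x 60 + 9 + 9 x 60 + 39 = 1128.
1128 mod 720 = 408 minutes = 6:48.
Now compute the angle at 6:48:
Hour hand: 6 x 30 + 48 x 0.5 = 204 degrees
Minute hand: 48 x 6 = 288 degrees
Difference: |204 - 288| = 84 degrees
The angle is 84 degrees

Final answer: 84 degrees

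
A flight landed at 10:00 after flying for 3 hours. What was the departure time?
Starting time: 10:00 = 600 total minutes past 12:00
Subtracting: 3 hours = 180 minutes
600 - 180 = 420 minutes
= 7 hours past 12:00 = 7:00

Final answer: 7:00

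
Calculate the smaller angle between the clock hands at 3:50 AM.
Hour hand position: 3 x 30 + 50 x 0.5 = 115 degrees
Minute hand position: 50 x 6 = 300 degrees
Difference: |115 - 300| = 185 degrees
Since 185 > 180, the smaller angle is 360 - 185 = 175 degrees

Final answer: 175 degrees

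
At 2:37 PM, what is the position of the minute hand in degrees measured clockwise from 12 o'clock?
The minute hand moves 6 degrees per minute.
At 2:37: 37 x 6 = 222 degrees

Final answer: 222 degrees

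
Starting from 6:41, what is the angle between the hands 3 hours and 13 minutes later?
First find the time 3 hours and 13 minutes after 6:41.
Total minutes: 6 x 60 + 41 + 3 x 60 + 13 = 594.
594 mod 720 = 594 minutes = 9:54.
Now compute the angle at 9:54:
Hour hand: 9 x 30 + 54 x 0.5 = 297 degrees
Minute hand: 54 x 6 = 324 degrees
Difference: |297 - 324| = 27 degrees
The angle is 27 degrees

Final answer: 27 degrees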